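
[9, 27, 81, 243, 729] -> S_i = 9*3^i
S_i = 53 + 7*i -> [53, 60, 67, 74, 81]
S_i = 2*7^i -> [2, 14, 98, 686, 4802]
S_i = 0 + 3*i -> [0, 3, 6, 9, 12]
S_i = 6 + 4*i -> [6, 10, 14, 18, 22]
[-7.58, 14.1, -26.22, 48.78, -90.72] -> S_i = -7.58*(-1.86)^i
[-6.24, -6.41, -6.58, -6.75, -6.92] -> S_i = -6.24 + -0.17*i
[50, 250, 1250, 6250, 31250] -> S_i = 50*5^i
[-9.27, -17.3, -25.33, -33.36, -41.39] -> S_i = -9.27 + -8.03*i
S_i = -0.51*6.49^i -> [-0.51, -3.31, -21.48, -139.41, -904.79]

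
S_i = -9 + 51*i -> [-9, 42, 93, 144, 195]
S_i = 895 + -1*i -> [895, 894, 893, 892, 891]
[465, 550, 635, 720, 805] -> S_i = 465 + 85*i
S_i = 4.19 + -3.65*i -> [4.19, 0.54, -3.11, -6.76, -10.41]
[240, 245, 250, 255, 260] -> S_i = 240 + 5*i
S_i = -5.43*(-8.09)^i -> [-5.43, 43.93, -355.38, 2875.05, -23259.15]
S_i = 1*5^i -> [1, 5, 25, 125, 625]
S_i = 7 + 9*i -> [7, 16, 25, 34, 43]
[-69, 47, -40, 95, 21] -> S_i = Random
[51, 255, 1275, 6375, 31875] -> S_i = 51*5^i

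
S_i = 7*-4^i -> [7, -28, 112, -448, 1792]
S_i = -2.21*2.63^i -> [-2.21, -5.81, -15.29, -40.2, -105.73]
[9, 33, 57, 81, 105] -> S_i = 9 + 24*i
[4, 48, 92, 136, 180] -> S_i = 4 + 44*i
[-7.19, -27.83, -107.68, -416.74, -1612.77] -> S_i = -7.19*3.87^i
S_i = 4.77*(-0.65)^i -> [4.77, -3.1, 2.02, -1.31, 0.85]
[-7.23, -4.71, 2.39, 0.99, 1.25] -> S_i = Random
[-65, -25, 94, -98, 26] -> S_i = Random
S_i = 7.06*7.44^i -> [7.06, 52.53, 390.8, 2907.53, 21631.99]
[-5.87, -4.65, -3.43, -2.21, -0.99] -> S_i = -5.87 + 1.22*i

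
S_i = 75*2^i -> [75, 150, 300, 600, 1200]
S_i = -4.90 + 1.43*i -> [-4.9, -3.47, -2.04, -0.61, 0.82]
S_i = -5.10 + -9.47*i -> [-5.1, -14.57, -24.04, -33.51, -42.98]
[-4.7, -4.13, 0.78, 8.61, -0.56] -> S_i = Random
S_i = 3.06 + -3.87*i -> [3.06, -0.81, -4.68, -8.55, -12.42]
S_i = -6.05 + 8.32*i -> [-6.05, 2.27, 10.59, 18.91, 27.23]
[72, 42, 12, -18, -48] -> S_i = 72 + -30*i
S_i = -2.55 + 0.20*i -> [-2.55, -2.35, -2.15, -1.95, -1.75]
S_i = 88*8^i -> [88, 704, 5632, 45056, 360448]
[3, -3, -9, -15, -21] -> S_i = 3 + -6*i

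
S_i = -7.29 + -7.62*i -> [-7.29, -14.91, -22.53, -30.15, -37.77]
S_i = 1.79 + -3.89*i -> [1.79, -2.1, -5.99, -9.88, -13.77]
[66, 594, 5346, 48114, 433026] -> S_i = 66*9^i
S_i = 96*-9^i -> [96, -864, 7776, -69984, 629856]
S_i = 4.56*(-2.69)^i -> [4.56, -12.27, 33.0, -88.76, 238.77]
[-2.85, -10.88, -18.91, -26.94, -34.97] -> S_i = -2.85 + -8.03*i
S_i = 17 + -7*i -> [17, 10, 3, -4, -11]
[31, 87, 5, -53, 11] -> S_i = Random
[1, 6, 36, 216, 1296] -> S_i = 1*6^i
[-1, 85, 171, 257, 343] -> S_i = -1 + 86*i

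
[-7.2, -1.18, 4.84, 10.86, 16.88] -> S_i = -7.20 + 6.02*i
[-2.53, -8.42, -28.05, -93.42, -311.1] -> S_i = -2.53*3.33^i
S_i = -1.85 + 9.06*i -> [-1.85, 7.21, 16.27, 25.33, 34.39]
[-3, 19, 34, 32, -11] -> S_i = Random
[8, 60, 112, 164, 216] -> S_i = 8 + 52*i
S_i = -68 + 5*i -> [-68, -63, -58, -53, -48]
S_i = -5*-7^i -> [-5, 35, -245, 1715, -12005]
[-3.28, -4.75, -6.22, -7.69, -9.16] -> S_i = -3.28 + -1.47*i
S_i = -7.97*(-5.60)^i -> [-7.97, 44.63, -249.94, 1399.66, -7838.09]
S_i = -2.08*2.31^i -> [-2.08, -4.8, -11.1, -25.64, -59.23]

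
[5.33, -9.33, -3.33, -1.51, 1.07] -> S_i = Random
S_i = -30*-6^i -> [-30, 180, -1080, 6480, -38880]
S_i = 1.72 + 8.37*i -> [1.72, 10.09, 18.46, 26.83, 35.2]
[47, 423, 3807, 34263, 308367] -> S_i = 47*9^i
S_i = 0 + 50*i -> [0, 50, 100, 150, 200]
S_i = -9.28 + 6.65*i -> [-9.28, -2.63, 4.02, 10.67, 17.32]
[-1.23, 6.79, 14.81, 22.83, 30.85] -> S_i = -1.23 + 8.02*i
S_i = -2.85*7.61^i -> [-2.85, -21.69, -165.05, -1256.03, -9558.36]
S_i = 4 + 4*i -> [4, 8, 12, 16, 20]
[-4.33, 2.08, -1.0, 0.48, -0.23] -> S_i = -4.33*(-0.48)^i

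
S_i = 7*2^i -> [7, 14, 28, 56, 112]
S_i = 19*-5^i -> [19, -95, 475, -2375, 11875]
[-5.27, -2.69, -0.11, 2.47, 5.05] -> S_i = -5.27 + 2.58*i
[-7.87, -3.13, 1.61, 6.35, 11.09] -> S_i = -7.87 + 4.74*i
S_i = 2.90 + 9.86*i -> [2.9, 12.76, 22.62, 32.48, 42.34]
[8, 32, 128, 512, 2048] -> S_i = 8*4^i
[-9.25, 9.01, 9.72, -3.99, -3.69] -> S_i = Random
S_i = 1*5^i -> [1, 5, 25, 125, 625]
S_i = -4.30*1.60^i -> [-4.3, -6.88, -11.01, -17.61, -28.18]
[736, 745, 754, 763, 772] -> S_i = 736 + 9*i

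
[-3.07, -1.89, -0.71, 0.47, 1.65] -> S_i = -3.07 + 1.18*i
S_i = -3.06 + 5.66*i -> [-3.06, 2.6, 8.26, 13.92, 19.58]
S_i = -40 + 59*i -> [-40, 19, 78, 137, 196]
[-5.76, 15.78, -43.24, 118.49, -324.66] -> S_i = -5.76*(-2.74)^i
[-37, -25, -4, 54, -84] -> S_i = Random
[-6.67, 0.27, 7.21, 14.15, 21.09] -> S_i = -6.67 + 6.94*i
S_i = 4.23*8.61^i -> [4.23, 36.42, 313.58, 2699.91, 23246.25]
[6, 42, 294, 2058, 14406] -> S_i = 6*7^i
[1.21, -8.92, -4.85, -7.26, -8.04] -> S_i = Random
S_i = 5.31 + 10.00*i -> [5.31, 15.31, 25.31, 35.31, 45.31]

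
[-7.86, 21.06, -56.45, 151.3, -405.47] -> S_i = -7.86*(-2.68)^i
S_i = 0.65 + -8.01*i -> [0.65, -7.36, -15.37, -23.38, -31.39]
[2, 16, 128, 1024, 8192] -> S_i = 2*8^i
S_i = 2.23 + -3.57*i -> [2.23, -1.34, -4.91, -8.48, -12.05]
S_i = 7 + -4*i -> [7, 3, -1, -5, -9]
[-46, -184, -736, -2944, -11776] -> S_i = -46*4^i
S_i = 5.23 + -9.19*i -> [5.23, -3.96, -13.15, -22.34, -31.53]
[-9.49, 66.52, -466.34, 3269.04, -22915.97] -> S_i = -9.49*(-7.01)^i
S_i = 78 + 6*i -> [78, 84, 90, 96, 102]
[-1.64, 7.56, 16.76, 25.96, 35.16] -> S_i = -1.64 + 9.20*i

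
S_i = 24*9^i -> [24, 216, 1944, 17496, 157464]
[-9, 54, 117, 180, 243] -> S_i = -9 + 63*i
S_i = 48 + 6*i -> [48, 54, 60, 66, 72]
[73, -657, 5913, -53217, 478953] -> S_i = 73*-9^i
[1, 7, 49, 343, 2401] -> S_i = 1*7^i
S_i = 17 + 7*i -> [17, 24, 31, 38, 45]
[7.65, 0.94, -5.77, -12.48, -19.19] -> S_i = 7.65 + -6.71*i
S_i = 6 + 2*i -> [6, 8, 10, 12, 14]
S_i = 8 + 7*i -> [8, 15, 22, 29, 36]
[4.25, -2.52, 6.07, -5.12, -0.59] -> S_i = Random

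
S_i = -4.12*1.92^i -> [-4.12, -7.91, -15.19, -29.16, -55.99]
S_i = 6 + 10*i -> [6, 16, 26, 36, 46]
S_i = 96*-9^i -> [96, -864, 7776, -69984, 629856]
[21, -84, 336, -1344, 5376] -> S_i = 21*-4^i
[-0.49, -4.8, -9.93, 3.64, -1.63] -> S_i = Random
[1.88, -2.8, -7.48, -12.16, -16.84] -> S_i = 1.88 + -4.68*i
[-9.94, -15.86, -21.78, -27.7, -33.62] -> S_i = -9.94 + -5.92*i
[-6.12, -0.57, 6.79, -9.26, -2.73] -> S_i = Random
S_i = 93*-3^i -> [93, -279, 837, -2511, 7533]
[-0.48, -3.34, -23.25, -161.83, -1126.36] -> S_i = -0.48*6.96^i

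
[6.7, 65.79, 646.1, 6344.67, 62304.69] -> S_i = 6.70*9.82^i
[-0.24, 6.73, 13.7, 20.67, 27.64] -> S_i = -0.24 + 6.97*i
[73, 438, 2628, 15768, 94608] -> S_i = 73*6^i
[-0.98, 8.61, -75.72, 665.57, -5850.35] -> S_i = -0.98*(-8.79)^i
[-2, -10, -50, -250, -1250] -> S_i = -2*5^i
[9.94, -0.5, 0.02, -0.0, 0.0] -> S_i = 9.94*(-0.05)^i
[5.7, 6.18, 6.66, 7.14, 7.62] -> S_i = 5.70 + 0.48*i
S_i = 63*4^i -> [63, 252, 1008, 4032, 16128]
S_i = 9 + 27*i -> [9, 36, 63, 90, 117]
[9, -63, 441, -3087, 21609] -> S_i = 9*-7^i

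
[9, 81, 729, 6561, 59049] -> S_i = 9*9^i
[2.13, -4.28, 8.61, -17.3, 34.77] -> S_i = 2.13*(-2.01)^i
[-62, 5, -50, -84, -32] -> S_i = Random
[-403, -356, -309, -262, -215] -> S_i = -403 + 47*i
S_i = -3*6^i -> [-3, -18, -108, -648, -3888]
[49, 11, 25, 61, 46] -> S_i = Random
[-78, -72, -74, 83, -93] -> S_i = Random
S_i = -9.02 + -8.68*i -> [-9.02, -17.7, -26.38, -35.06, -43.74]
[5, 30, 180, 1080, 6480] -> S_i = 5*6^i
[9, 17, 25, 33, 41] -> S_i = 9 + 8*i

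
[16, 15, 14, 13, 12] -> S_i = 16 + -1*i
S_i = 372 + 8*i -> [372, 380, 388, 396, 404]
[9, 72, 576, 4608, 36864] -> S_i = 9*8^i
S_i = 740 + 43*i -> [740, 783, 826, 869, 912]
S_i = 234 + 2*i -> [234, 236, 238, 240, 242]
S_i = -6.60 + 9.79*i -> [-6.6, 3.19, 12.98, 22.77, 32.56]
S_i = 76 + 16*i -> [76, 92, 108, 124, 140]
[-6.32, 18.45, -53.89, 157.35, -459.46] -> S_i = -6.32*(-2.92)^i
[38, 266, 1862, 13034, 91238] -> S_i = 38*7^i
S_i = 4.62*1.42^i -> [4.62, 6.56, 9.32, 13.23, 18.78]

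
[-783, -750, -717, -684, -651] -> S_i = -783 + 33*i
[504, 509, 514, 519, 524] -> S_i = 504 + 5*i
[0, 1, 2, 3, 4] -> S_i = 0 + 1*i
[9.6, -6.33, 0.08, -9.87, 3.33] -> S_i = Random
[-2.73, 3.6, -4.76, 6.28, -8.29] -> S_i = -2.73*(-1.32)^i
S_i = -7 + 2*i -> [-7, -5, -3, -1, 1]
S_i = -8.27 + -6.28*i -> [-8.27, -14.55, -20.83, -27.11, -33.39]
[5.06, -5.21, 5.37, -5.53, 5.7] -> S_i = 5.06*(-1.03)^i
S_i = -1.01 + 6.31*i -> [-1.01, 5.3, 11.61, 17.92, 24.23]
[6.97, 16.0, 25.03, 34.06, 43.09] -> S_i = 6.97 + 9.03*i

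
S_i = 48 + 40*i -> [48, 88, 128, 168, 208]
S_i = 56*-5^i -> [56, -280, 1400, -7000, 35000]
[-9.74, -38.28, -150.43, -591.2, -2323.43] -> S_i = -9.74*3.93^i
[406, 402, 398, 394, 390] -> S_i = 406 + -4*i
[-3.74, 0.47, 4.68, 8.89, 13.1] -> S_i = -3.74 + 4.21*i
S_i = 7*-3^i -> [7, -21, 63, -189, 567]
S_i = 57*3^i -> [57, 171, 513, 1539, 4617]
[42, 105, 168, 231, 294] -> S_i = 42 + 63*i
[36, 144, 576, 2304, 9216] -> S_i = 36*4^i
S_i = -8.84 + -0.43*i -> [-8.84, -9.27, -9.7, -10.13, -10.56]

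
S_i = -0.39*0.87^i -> [-0.39, -0.34, -0.3, -0.26, -0.22]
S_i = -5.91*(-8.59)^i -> [-5.91, 50.77, -436.09, 3745.99, -32178.08]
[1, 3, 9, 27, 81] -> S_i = 1*3^i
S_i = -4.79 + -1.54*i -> [-4.79, -6.33, -7.87, -9.41, -10.95]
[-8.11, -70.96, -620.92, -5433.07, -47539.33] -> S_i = -8.11*8.75^i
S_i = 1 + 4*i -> [1, 5, 9, 13, 17]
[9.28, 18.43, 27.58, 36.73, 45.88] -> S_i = 9.28 + 9.15*i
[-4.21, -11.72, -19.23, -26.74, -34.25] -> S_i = -4.21 + -7.51*i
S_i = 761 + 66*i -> [761, 827, 893, 959, 1025]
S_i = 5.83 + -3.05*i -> [5.83, 2.78, -0.27, -3.32, -6.37]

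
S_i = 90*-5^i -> [90, -450, 2250, -11250, 56250]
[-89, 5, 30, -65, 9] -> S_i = Random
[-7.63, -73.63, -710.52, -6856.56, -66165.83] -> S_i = -7.63*9.65^i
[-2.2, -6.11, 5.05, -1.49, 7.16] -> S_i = Random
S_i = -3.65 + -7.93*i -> [-3.65, -11.58, -19.51, -27.44, -35.37]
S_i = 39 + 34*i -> [39, 73, 107, 141, 175]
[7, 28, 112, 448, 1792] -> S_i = 7*4^i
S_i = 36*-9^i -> [36, -324, 2916, -26244, 236196]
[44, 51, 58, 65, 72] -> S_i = 44 + 7*i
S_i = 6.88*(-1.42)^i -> [6.88, -9.77, 13.87, -19.7, 27.97]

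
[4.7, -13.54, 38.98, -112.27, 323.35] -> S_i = 4.70*(-2.88)^i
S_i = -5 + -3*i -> [-5, -8, -11, -14, -17]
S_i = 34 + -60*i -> [34, -26, -86, -146, -206]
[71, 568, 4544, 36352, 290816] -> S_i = 71*8^i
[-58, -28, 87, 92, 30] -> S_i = Random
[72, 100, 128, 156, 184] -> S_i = 72 + 28*i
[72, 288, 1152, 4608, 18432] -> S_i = 72*4^i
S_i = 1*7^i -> [1, 7, 49, 343, 2401]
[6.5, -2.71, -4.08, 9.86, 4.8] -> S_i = Random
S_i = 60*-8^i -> [60, -480, 3840, -30720, 245760]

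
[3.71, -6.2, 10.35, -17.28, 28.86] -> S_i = 3.71*(-1.67)^i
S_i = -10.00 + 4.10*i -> [-10.0, -5.9, -1.8, 2.3, 6.4]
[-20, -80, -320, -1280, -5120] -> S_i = -20*4^i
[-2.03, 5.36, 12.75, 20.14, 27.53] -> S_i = -2.03 + 7.39*i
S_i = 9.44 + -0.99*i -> [9.44, 8.45, 7.46, 6.47, 5.48]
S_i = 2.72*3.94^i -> [2.72, 10.72, 42.22, 166.36, 655.47]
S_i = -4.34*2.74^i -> [-4.34, -11.89, -32.58, -89.28, -244.62]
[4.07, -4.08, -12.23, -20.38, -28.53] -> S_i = 4.07 + -8.15*i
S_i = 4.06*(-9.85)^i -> [4.06, -39.99, 393.91, -3880.03, 38218.26]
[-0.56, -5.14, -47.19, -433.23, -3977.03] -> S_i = -0.56*9.18^i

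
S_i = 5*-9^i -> [5, -45, 405, -3645, 32805]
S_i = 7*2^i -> [7, 14, 28, 56, 112]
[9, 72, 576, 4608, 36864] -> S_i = 9*8^i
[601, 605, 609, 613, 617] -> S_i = 601 + 4*i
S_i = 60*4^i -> [60, 240, 960, 3840, 15360]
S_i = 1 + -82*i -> [1, -81, -163, -245, -327]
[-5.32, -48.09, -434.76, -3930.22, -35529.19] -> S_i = -5.32*9.04^i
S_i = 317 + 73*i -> [317, 390, 463, 536, 609]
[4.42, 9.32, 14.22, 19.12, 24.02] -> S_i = 4.42 + 4.90*i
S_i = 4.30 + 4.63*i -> [4.3, 8.93, 13.56, 18.19, 22.82]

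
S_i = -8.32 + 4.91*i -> [-8.32, -3.41, 1.5, 6.41, 11.32]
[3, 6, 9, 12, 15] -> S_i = 3 + 3*i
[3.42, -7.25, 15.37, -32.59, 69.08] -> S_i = 3.42*(-2.12)^i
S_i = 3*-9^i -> [3, -27, 243, -2187, 19683]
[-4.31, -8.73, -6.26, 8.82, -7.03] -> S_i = Random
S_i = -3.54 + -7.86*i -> [-3.54, -11.4, -19.26, -27.12, -34.98]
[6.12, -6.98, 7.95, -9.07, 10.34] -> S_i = 6.12*(-1.14)^i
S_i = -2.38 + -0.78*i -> [-2.38, -3.16, -3.94, -4.72, -5.5]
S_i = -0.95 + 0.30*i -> [-0.95, -0.65, -0.35, -0.05, 0.25]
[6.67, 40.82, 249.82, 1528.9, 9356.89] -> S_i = 6.67*6.12^i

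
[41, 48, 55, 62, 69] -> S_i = 41 + 7*i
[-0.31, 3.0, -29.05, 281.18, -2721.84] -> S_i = -0.31*(-9.68)^i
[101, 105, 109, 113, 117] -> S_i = 101 + 4*i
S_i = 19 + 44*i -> [19, 63, 107, 151, 195]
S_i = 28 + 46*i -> [28, 74, 120, 166, 212]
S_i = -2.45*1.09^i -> [-2.45, -2.67, -2.91, -3.17, -3.46]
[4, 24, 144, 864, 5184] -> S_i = 4*6^i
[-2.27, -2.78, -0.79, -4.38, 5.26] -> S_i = Random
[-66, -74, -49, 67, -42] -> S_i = Random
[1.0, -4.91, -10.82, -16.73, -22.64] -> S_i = 1.00 + -5.91*i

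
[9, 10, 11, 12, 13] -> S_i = 9 + 1*i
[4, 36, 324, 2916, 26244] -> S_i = 4*9^i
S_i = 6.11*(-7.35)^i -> [6.11, -44.91, 330.08, -2426.07, 17831.61]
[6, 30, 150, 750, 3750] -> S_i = 6*5^i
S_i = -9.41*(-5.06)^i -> [-9.41, 47.61, -240.93, 1219.11, -6168.67]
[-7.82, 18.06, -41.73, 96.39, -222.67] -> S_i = -7.82*(-2.31)^i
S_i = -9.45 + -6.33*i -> [-9.45, -15.78, -22.11, -28.44, -34.77]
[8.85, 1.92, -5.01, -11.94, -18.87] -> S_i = 8.85 + -6.93*i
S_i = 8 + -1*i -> [8, 7, 6, 5, 4]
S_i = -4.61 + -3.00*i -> [-4.61, -7.61, -10.61, -13.61, -16.61]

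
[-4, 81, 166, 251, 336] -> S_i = -4 + 85*i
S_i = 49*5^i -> [49, 245, 1225, 6125, 30625]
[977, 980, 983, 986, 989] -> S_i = 977 + 3*i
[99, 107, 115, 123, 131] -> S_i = 99 + 8*i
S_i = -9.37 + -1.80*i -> [-9.37, -11.17, -12.97, -14.77, -16.57]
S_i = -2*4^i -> [-2, -8, -32, -128, -512]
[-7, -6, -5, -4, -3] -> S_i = -7 + 1*i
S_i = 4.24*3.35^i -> [4.24, 14.2, 47.58, 159.4, 534.0]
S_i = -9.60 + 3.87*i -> [-9.6, -5.73, -1.86, 2.01, 5.88]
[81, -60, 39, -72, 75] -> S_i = Random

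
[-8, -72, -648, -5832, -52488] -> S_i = -8*9^i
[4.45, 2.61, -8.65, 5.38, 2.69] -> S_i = Random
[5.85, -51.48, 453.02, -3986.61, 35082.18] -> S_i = 5.85*(-8.80)^i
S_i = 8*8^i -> [8, 64, 512, 4096, 32768]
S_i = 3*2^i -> [3, 6, 12, 24, 48]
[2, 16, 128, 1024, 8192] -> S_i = 2*8^i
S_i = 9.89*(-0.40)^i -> [9.89, -3.96, 1.58, -0.63, 0.25]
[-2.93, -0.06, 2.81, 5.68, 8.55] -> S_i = -2.93 + 2.87*i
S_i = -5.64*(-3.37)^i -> [-5.64, 19.01, -64.05, 215.86, -727.44]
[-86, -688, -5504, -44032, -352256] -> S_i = -86*8^i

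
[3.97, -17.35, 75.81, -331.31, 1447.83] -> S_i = 3.97*(-4.37)^i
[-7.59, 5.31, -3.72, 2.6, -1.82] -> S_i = -7.59*(-0.70)^i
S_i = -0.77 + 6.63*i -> [-0.77, 5.86, 12.49, 19.12, 25.75]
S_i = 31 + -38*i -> [31, -7, -45, -83, -121]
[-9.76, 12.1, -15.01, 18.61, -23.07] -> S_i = -9.76*(-1.24)^i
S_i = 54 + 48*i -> [54, 102, 150, 198, 246]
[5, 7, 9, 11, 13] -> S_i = 5 + 2*i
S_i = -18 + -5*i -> [-18, -23, -28, -33, -38]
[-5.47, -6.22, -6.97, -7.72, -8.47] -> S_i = -5.47 + -0.75*i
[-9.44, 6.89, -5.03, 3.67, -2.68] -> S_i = -9.44*(-0.73)^i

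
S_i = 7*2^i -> [7, 14, 28, 56, 112]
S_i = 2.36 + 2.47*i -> [2.36, 4.83, 7.3, 9.77, 12.24]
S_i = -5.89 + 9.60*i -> [-5.89, 3.71, 13.31, 22.91, 32.51]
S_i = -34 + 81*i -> [-34, 47, 128, 209, 290]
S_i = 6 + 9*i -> [6, 15, 24, 33, 42]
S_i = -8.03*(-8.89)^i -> [-8.03, 71.39, -634.63, 5641.84, -50155.96]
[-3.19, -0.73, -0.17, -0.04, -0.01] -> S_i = -3.19*0.23^i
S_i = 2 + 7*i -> [2, 9, 16, 23, 30]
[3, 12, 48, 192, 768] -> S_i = 3*4^i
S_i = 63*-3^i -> [63, -189, 567, -1701, 5103]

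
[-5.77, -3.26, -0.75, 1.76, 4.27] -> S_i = -5.77 + 2.51*i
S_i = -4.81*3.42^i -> [-4.81, -16.45, -56.26, -192.41, -658.04]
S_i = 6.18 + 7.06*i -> [6.18, 13.24, 20.3, 27.36, 34.42]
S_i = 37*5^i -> [37, 185, 925, 4625, 23125]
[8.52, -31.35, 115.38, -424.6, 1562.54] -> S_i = 8.52*(-3.68)^i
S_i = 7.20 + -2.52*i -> [7.2, 4.68, 2.16, -0.36, -2.88]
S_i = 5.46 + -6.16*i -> [5.46, -0.7, -6.86, -13.02, -19.18]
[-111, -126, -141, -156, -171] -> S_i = -111 + -15*i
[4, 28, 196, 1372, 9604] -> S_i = 4*7^i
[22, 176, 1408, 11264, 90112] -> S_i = 22*8^i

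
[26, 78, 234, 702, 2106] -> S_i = 26*3^i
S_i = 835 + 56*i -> [835, 891, 947, 1003, 1059]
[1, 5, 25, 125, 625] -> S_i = 1*5^i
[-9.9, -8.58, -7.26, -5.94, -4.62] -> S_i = -9.90 + 1.32*i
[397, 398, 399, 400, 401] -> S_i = 397 + 1*i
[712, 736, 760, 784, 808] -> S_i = 712 + 24*i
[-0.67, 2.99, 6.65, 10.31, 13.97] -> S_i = -0.67 + 3.66*i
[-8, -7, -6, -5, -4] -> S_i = -8 + 1*i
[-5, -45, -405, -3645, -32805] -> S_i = -5*9^i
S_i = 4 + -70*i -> [4, -66, -136, -206, -276]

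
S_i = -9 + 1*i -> [-9, -8, -7, -6, -5]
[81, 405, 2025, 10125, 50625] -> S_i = 81*5^i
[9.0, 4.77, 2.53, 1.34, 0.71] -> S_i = 9.00*0.53^i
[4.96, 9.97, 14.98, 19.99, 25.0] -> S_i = 4.96 + 5.01*i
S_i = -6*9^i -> [-6, -54, -486, -4374, -39366]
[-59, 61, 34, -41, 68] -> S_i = Random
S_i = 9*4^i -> [9, 36, 144, 576, 2304]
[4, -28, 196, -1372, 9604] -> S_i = 4*-7^i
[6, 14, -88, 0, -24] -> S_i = Random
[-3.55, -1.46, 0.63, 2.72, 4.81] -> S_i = -3.55 + 2.09*i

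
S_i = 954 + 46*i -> [954, 1000, 1046, 1092, 1138]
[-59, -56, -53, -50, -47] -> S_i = -59 + 3*i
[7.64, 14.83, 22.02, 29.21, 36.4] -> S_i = 7.64 + 7.19*i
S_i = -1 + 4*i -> [-1, 3, 7, 11, 15]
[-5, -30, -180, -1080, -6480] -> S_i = -5*6^i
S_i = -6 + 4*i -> [-6, -2, 2, 6, 10]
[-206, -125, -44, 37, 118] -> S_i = -206 + 81*i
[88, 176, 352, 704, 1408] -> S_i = 88*2^i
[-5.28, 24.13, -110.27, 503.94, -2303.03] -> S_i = -5.28*(-4.57)^i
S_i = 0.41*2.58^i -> [0.41, 1.06, 2.73, 7.04, 18.17]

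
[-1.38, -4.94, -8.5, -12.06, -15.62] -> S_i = -1.38 + -3.56*i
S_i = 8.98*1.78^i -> [8.98, 15.98, 28.45, 50.64, 90.15]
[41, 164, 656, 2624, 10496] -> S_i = 41*4^i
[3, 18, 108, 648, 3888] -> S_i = 3*6^i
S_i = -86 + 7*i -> [-86, -79, -72, -65, -58]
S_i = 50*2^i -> [50, 100, 200, 400, 800]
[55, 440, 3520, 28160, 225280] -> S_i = 55*8^i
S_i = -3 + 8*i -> [-3, 5, 13, 21, 29]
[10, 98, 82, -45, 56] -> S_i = Random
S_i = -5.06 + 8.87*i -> [-5.06, 3.81, 12.68, 21.55, 30.42]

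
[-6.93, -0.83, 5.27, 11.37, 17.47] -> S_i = -6.93 + 6.10*i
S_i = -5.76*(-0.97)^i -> [-5.76, 5.59, -5.42, 5.26, -5.1]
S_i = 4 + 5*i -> [4, 9, 14, 19, 24]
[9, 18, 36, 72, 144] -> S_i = 9*2^i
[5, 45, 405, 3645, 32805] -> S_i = 5*9^i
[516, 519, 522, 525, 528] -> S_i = 516 + 3*i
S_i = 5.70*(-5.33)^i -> [5.7, -30.38, 161.93, -863.09, 4600.27]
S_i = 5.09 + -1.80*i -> [5.09, 3.29, 1.49, -0.31, -2.11]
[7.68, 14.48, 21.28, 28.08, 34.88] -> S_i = 7.68 + 6.80*i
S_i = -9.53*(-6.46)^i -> [-9.53, 61.56, -397.7, 2569.16, -16596.75]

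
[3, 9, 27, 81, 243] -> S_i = 3*3^i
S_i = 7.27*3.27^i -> [7.27, 23.77, 77.74, 254.2, 831.24]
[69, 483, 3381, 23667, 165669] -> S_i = 69*7^i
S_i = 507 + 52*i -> [507, 559, 611, 663, 715]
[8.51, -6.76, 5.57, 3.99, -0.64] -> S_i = Random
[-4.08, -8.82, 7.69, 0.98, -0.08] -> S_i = Random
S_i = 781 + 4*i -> [781, 785, 789, 793, 797]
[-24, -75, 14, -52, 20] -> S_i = Random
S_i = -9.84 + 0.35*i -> [-9.84, -9.49, -9.14, -8.79, -8.44]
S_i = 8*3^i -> [8, 24, 72, 216, 648]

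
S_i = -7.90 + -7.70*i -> [-7.9, -15.6, -23.3, -31.0, -38.7]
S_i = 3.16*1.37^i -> [3.16, 4.33, 5.93, 8.13, 11.13]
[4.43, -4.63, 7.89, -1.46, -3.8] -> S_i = Random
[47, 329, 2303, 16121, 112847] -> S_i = 47*7^i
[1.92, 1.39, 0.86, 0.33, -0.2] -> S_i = 1.92 + -0.53*i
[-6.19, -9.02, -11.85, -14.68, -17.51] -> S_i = -6.19 + -2.83*i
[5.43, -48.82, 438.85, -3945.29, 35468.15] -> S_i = 5.43*(-8.99)^i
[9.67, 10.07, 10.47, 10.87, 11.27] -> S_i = 9.67 + 0.40*i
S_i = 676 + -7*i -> [676, 669, 662, 655, 648]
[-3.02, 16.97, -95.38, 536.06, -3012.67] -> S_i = -3.02*(-5.62)^i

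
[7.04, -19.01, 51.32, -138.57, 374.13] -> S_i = 7.04*(-2.70)^i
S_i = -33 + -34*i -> [-33, -67, -101, -135, -169]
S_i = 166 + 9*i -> [166, 175, 184, 193, 202]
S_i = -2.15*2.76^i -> [-2.15, -5.93, -16.38, -45.2, -124.76]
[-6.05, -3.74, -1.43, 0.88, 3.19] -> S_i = -6.05 + 2.31*i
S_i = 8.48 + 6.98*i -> [8.48, 15.46, 22.44, 29.42, 36.4]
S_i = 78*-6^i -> [78, -468, 2808, -16848, 101088]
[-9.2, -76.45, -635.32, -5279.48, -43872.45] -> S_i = -9.20*8.31^i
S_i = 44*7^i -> [44, 308, 2156, 15092, 105644]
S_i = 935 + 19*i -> [935, 954, 973, 992, 1011]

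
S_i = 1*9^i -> [1, 9, 81, 729, 6561]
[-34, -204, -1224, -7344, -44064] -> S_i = -34*6^i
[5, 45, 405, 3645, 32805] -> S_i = 5*9^i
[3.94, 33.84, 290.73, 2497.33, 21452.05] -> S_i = 3.94*8.59^i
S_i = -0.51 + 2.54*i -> [-0.51, 2.03, 4.57, 7.11, 9.65]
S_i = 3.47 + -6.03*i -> [3.47, -2.56, -8.59, -14.62, -20.65]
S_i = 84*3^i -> [84, 252, 756, 2268, 6804]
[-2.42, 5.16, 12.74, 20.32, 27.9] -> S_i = -2.42 + 7.58*i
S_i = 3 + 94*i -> [3, 97, 191, 285, 379]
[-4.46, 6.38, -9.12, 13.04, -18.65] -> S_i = -4.46*(-1.43)^i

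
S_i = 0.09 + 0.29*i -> [0.09, 0.38, 0.67, 0.96, 1.25]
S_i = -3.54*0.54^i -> [-3.54, -1.91, -1.03, -0.56, -0.3]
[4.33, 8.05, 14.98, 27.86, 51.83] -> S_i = 4.33*1.86^i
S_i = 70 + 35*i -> [70, 105, 140, 175, 210]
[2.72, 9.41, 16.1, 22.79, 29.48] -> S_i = 2.72 + 6.69*i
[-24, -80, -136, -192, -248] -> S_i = -24 + -56*i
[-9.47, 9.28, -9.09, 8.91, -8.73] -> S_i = -9.47*(-0.98)^i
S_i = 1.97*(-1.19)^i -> [1.97, -2.34, 2.79, -3.32, 3.95]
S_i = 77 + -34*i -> [77, 43, 9, -25, -59]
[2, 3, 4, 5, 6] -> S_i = 2 + 1*i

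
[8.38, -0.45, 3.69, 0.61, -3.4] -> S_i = Random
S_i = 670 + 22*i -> [670, 692, 714, 736, 758]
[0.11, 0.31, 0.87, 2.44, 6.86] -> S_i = 0.11*2.81^i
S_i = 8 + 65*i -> [8, 73, 138, 203, 268]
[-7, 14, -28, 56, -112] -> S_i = -7*-2^i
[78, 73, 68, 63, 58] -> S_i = 78 + -5*i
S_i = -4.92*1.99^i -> [-4.92, -9.79, -19.48, -38.77, -77.16]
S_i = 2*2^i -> [2, 4, 8, 16, 32]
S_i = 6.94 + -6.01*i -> [6.94, 0.93, -5.08, -11.09, -17.1]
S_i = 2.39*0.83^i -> [2.39, 1.98, 1.65, 1.37, 1.13]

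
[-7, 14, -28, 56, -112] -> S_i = -7*-2^i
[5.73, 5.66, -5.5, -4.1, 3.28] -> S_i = Random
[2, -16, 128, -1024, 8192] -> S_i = 2*-8^i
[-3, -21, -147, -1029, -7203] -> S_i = -3*7^i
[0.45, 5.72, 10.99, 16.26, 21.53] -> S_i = 0.45 + 5.27*i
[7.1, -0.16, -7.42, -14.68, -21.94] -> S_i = 7.10 + -7.26*i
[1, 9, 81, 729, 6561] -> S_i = 1*9^i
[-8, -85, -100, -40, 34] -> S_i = Random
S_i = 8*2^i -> [8, 16, 32, 64, 128]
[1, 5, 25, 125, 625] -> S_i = 1*5^i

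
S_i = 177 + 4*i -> [177, 181, 185, 189, 193]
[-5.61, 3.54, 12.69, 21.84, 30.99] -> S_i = -5.61 + 9.15*i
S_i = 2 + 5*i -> [2, 7, 12, 17, 22]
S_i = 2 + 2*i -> [2, 4, 6, 8, 10]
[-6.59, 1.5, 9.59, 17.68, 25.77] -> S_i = -6.59 + 8.09*i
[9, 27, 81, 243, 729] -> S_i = 9*3^i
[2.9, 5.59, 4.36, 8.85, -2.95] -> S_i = Random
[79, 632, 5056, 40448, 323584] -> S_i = 79*8^i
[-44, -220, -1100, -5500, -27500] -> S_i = -44*5^i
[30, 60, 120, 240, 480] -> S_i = 30*2^i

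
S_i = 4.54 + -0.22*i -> [4.54, 4.32, 4.1, 3.88, 3.66]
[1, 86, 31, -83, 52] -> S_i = Random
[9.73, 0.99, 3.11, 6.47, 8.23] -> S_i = Random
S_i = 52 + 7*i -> [52, 59, 66, 73, 80]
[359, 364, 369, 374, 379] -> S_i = 359 + 5*i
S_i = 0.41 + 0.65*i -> [0.41, 1.06, 1.71, 2.36, 3.01]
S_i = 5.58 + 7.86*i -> [5.58, 13.44, 21.3, 29.16, 37.02]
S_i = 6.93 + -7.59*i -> [6.93, -0.66, -8.25, -15.84, -23.43]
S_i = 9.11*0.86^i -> [9.11, 7.83, 6.74, 5.79, 4.98]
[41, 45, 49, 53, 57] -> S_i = 41 + 4*i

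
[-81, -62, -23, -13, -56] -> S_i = Random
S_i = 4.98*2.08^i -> [4.98, 10.36, 21.55, 44.81, 93.21]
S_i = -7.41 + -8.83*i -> [-7.41, -16.24, -25.07, -33.9, -42.73]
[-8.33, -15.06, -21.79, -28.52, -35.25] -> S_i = -8.33 + -6.73*i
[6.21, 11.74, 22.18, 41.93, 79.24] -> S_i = 6.21*1.89^i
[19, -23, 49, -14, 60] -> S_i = Random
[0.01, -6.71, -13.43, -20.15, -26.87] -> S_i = 0.01 + -6.72*i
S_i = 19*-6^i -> [19, -114, 684, -4104, 24624]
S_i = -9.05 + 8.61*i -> [-9.05, -0.44, 8.17, 16.78, 25.39]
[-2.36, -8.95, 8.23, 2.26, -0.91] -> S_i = Random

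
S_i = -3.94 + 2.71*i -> [-3.94, -1.23, 1.48, 4.19, 6.9]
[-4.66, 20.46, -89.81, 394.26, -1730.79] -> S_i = -4.66*(-4.39)^i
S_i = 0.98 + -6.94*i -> [0.98, -5.96, -12.9, -19.84, -26.78]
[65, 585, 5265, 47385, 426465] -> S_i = 65*9^i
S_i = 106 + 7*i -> [106, 113, 120, 127, 134]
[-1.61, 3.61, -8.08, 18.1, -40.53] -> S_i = -1.61*(-2.24)^i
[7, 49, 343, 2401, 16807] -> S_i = 7*7^i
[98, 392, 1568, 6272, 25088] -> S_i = 98*4^i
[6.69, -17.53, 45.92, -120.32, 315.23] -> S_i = 6.69*(-2.62)^i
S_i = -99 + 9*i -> [-99, -90, -81, -72, -63]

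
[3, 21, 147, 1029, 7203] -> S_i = 3*7^i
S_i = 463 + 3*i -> [463, 466, 469, 472, 475]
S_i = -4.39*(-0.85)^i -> [-4.39, 3.73, -3.17, 2.7, -2.29]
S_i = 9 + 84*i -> [9, 93, 177, 261, 345]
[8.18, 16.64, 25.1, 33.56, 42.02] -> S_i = 8.18 + 8.46*i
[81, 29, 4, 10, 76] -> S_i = Random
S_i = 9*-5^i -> [9, -45, 225, -1125, 5625]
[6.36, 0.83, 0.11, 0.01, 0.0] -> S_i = 6.36*0.13^i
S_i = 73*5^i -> [73, 365, 1825, 9125, 45625]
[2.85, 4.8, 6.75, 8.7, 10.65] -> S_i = 2.85 + 1.95*i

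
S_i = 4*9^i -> [4, 36, 324, 2916, 26244]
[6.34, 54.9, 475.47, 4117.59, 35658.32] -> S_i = 6.34*8.66^i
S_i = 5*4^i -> [5, 20, 80, 320, 1280]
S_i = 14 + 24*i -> [14, 38, 62, 86, 110]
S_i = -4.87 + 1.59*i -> [-4.87, -3.28, -1.69, -0.1, 1.49]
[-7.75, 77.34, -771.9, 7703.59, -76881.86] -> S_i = -7.75*(-9.98)^i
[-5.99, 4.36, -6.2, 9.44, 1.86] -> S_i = Random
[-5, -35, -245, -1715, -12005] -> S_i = -5*7^i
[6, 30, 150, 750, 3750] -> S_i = 6*5^i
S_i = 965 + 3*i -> [965, 968, 971, 974, 977]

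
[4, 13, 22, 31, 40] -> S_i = 4 + 9*i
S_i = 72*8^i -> [72, 576, 4608, 36864, 294912]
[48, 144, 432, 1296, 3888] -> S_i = 48*3^i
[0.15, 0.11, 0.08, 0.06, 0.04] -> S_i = 0.15*0.74^i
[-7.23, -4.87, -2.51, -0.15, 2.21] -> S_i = -7.23 + 2.36*i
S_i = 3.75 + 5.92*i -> [3.75, 9.67, 15.59, 21.51, 27.43]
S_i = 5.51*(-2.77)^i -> [5.51, -15.26, 42.28, -117.11, 324.39]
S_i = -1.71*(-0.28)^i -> [-1.71, 0.48, -0.13, 0.04, -0.01]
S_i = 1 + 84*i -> [1, 85, 169, 253, 337]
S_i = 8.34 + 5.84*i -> [8.34, 14.18, 20.02, 25.86, 31.7]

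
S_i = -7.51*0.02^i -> [-7.51, -0.15, -0.0, -0.0, -0.0]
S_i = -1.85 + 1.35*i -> [-1.85, -0.5, 0.85, 2.2, 3.55]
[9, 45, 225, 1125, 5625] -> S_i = 9*5^i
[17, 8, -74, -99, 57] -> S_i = Random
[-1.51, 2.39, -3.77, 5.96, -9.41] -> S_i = -1.51*(-1.58)^i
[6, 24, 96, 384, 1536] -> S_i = 6*4^i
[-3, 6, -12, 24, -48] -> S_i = -3*-2^i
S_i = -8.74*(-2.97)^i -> [-8.74, 25.96, -77.09, 228.97, -680.04]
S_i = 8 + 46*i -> [8, 54, 100, 146, 192]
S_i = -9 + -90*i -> [-9, -99, -189, -279, -369]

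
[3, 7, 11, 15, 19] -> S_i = 3 + 4*i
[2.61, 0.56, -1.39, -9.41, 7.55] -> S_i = Random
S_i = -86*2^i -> [-86, -172, -344, -688, -1376]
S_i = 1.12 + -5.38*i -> [1.12, -4.26, -9.64, -15.02, -20.4]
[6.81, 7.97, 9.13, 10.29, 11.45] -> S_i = 6.81 + 1.16*i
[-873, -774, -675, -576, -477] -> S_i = -873 + 99*i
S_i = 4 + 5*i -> [4, 9, 14, 19, 24]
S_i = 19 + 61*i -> [19, 80, 141, 202, 263]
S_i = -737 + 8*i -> [-737, -729, -721, -713, -705]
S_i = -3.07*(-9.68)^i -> [-3.07, 29.72, -287.67, 2784.61, -26955.03]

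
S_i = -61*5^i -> [-61, -305, -1525, -7625, -38125]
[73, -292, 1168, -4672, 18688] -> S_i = 73*-4^i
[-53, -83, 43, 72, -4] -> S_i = Random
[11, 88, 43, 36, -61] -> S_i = Random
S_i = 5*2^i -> [5, 10, 20, 40, 80]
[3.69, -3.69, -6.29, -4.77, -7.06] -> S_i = Random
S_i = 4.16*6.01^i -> [4.16, 25.0, 150.26, 903.06, 5427.39]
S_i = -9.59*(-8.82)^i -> [-9.59, 84.58, -746.03, 6579.98, -58035.4]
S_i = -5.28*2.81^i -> [-5.28, -14.84, -41.69, -117.15, -329.2]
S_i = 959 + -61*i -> [959, 898, 837, 776, 715]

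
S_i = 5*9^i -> [5, 45, 405, 3645, 32805]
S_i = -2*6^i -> [-2, -12, -72, -432, -2592]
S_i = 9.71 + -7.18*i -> [9.71, 2.53, -4.65, -11.83, -19.01]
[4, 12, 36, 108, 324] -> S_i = 4*3^i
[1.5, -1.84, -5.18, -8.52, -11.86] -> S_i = 1.50 + -3.34*i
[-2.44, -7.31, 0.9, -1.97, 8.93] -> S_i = Random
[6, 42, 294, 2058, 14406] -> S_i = 6*7^i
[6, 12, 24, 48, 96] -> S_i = 6*2^i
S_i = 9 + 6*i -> [9, 15, 21, 27, 33]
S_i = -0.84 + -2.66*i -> [-0.84, -3.5, -6.16, -8.82, -11.48]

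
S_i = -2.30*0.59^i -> [-2.3, -1.36, -0.8, -0.47, -0.28]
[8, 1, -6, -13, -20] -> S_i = 8 + -7*i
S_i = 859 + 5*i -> [859, 864, 869, 874, 879]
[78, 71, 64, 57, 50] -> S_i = 78 + -7*i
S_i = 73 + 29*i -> [73, 102, 131, 160, 189]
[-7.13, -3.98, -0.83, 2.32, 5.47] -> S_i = -7.13 + 3.15*i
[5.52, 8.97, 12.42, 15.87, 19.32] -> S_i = 5.52 + 3.45*i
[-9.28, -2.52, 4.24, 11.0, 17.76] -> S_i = -9.28 + 6.76*i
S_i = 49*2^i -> [49, 98, 196, 392, 784]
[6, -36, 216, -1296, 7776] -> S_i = 6*-6^i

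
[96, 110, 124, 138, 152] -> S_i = 96 + 14*i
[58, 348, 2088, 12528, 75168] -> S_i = 58*6^i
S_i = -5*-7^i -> [-5, 35, -245, 1715, -12005]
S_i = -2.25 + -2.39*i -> [-2.25, -4.64, -7.03, -9.42, -11.81]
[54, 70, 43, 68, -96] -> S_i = Random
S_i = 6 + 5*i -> [6, 11, 16, 21, 26]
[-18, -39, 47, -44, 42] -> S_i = Random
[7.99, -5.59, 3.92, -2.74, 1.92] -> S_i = 7.99*(-0.70)^i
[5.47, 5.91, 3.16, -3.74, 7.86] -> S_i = Random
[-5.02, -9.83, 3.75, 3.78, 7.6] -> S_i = Random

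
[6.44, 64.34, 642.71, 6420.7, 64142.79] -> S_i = 6.44*9.99^i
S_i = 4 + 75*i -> [4, 79, 154, 229, 304]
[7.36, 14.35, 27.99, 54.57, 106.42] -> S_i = 7.36*1.95^i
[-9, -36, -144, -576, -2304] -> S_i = -9*4^i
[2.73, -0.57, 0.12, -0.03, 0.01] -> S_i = 2.73*(-0.21)^i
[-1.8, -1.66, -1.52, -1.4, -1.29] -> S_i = -1.80*0.92^i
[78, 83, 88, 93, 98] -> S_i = 78 + 5*i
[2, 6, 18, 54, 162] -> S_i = 2*3^i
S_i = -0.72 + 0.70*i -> [-0.72, -0.02, 0.68, 1.38, 2.08]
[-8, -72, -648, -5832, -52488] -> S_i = -8*9^i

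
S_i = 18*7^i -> [18, 126, 882, 6174, 43218]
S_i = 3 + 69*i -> [3, 72, 141, 210, 279]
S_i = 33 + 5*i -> [33, 38, 43, 48, 53]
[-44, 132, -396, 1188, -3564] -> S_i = -44*-3^i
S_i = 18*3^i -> [18, 54, 162, 486, 1458]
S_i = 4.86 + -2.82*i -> [4.86, 2.04, -0.78, -3.6, -6.42]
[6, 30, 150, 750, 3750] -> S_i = 6*5^i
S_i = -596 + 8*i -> [-596, -588, -580, -572, -564]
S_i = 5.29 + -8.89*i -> [5.29, -3.6, -12.49, -21.38, -30.27]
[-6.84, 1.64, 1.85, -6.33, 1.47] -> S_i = Random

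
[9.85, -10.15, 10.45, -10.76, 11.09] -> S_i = 9.85*(-1.03)^i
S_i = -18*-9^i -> [-18, 162, -1458, 13122, -118098]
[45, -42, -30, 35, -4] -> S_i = Random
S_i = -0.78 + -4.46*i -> [-0.78, -5.24, -9.7, -14.16, -18.62]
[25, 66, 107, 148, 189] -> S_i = 25 + 41*i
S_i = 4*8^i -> [4, 32, 256, 2048, 16384]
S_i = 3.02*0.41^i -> [3.02, 1.24, 0.51, 0.21, 0.09]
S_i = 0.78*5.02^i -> [0.78, 3.92, 19.66, 98.67, 495.35]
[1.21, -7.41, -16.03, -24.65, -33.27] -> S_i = 1.21 + -8.62*i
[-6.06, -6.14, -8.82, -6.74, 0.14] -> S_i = Random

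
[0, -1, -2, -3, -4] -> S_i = 0 + -1*i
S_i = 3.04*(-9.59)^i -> [3.04, -29.15, 279.58, -2681.2, 25712.72]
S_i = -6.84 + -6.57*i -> [-6.84, -13.41, -19.98, -26.55, -33.12]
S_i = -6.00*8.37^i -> [-6.0, -50.22, -420.34, -3518.26, -29447.82]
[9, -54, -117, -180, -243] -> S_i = 9 + -63*i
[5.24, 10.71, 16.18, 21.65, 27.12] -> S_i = 5.24 + 5.47*i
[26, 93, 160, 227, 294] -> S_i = 26 + 67*i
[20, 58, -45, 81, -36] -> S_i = Random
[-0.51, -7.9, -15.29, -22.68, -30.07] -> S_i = -0.51 + -7.39*i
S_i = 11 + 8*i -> [11, 19, 27, 35, 43]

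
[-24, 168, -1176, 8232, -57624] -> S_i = -24*-7^i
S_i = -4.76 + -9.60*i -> [-4.76, -14.36, -23.96, -33.56, -43.16]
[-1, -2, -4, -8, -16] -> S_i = -1*2^i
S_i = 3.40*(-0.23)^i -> [3.4, -0.78, 0.18, -0.04, 0.01]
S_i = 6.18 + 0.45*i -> [6.18, 6.63, 7.08, 7.53, 7.98]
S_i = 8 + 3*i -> [8, 11, 14, 17, 20]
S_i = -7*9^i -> [-7, -63, -567, -5103, -45927]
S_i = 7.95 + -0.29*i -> [7.95, 7.66, 7.37, 7.08, 6.79]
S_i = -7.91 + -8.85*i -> [-7.91, -16.76, -25.61, -34.46, -43.31]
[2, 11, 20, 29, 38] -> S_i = 2 + 9*i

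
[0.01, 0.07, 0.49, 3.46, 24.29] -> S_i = 0.01*7.02^i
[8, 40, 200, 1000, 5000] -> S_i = 8*5^i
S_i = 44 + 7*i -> [44, 51, 58, 65, 72]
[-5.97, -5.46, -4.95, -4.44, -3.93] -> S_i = -5.97 + 0.51*i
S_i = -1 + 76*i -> [-1, 75, 151, 227, 303]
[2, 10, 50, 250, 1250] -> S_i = 2*5^i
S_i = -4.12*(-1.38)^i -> [-4.12, 5.69, -7.85, 10.83, -14.94]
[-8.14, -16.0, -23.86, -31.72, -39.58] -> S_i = -8.14 + -7.86*i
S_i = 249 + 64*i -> [249, 313, 377, 441, 505]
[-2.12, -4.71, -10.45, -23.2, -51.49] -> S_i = -2.12*2.22^i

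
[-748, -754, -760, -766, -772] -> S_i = -748 + -6*i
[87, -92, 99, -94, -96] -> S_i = Random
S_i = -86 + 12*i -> [-86, -74, -62, -50, -38]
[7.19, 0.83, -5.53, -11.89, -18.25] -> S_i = 7.19 + -6.36*i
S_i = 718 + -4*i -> [718, 714, 710, 706, 702]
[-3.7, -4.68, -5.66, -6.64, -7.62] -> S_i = -3.70 + -0.98*i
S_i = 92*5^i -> [92, 460, 2300, 11500, 57500]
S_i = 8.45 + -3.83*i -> [8.45, 4.62, 0.79, -3.04, -6.87]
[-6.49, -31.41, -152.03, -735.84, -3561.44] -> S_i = -6.49*4.84^i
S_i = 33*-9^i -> [33, -297, 2673, -24057, 216513]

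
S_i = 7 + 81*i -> [7, 88, 169, 250, 331]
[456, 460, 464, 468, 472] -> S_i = 456 + 4*i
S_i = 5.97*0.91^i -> [5.97, 5.43, 4.94, 4.5, 4.09]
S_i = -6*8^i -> [-6, -48, -384, -3072, -24576]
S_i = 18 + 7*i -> [18, 25, 32, 39, 46]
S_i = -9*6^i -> [-9, -54, -324, -1944, -11664]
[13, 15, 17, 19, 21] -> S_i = 13 + 2*i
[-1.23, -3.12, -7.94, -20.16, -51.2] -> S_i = -1.23*2.54^i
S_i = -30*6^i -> [-30, -180, -1080, -6480, -38880]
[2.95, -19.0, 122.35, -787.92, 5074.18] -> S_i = 2.95*(-6.44)^i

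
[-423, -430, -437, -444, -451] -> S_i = -423 + -7*i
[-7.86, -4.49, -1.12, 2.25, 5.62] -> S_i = -7.86 + 3.37*i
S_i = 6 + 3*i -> [6, 9, 12, 15, 18]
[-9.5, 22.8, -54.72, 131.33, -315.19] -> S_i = -9.50*(-2.40)^i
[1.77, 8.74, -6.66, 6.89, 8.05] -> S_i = Random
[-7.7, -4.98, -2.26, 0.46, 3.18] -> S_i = -7.70 + 2.72*i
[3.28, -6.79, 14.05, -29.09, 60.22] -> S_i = 3.28*(-2.07)^i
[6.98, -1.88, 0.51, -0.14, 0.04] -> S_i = 6.98*(-0.27)^i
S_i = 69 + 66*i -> [69, 135, 201, 267, 333]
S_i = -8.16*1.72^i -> [-8.16, -14.04, -24.14, -41.52, -71.42]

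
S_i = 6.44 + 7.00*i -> [6.44, 13.44, 20.44, 27.44, 34.44]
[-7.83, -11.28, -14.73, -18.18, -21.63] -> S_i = -7.83 + -3.45*i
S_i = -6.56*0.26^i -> [-6.56, -1.71, -0.44, -0.12, -0.03]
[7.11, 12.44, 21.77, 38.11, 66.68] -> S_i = 7.11*1.75^i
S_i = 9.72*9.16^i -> [9.72, 89.04, 815.56, 7470.55, 68430.26]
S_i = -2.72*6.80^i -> [-2.72, -18.5, -125.77, -855.26, -5815.73]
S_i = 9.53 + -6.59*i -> [9.53, 2.94, -3.65, -10.24, -16.83]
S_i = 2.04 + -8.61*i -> [2.04, -6.57, -15.18, -23.79, -32.4]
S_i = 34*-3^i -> [34, -102, 306, -918, 2754]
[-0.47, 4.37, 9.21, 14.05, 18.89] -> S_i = -0.47 + 4.84*i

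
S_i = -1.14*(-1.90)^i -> [-1.14, 2.17, -4.12, 7.82, -14.86]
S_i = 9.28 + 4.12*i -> [9.28, 13.4, 17.52, 21.64, 25.76]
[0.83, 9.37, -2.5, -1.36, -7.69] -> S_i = Random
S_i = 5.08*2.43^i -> [5.08, 12.34, 30.0, 72.89, 177.13]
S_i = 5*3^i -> [5, 15, 45, 135, 405]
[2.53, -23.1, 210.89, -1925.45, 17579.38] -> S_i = 2.53*(-9.13)^i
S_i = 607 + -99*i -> [607, 508, 409, 310, 211]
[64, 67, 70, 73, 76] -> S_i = 64 + 3*i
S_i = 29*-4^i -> [29, -116, 464, -1856, 7424]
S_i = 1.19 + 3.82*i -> [1.19, 5.01, 8.83, 12.65, 16.47]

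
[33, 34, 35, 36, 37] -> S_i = 33 + 1*i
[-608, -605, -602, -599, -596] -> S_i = -608 + 3*i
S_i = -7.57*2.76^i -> [-7.57, -20.89, -57.67, -159.16, -439.27]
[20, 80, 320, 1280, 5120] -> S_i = 20*4^i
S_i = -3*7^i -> [-3, -21, -147, -1029, -7203]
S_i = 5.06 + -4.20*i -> [5.06, 0.86, -3.34, -7.54, -11.74]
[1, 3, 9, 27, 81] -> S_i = 1*3^i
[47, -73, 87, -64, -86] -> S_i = Random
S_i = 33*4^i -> [33, 132, 528, 2112, 8448]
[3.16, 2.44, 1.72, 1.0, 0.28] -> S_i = 3.16 + -0.72*i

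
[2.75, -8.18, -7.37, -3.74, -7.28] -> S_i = Random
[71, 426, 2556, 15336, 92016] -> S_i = 71*6^i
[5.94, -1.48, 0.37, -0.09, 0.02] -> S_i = 5.94*(-0.25)^i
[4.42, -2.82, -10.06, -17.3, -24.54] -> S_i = 4.42 + -7.24*i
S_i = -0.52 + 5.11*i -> [-0.52, 4.59, 9.7, 14.81, 19.92]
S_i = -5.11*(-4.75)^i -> [-5.11, 24.27, -115.29, 547.65, -2601.33]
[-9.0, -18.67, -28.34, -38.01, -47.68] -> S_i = -9.00 + -9.67*i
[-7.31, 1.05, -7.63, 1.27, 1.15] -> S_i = Random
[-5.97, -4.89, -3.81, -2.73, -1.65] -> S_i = -5.97 + 1.08*i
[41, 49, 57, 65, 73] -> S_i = 41 + 8*i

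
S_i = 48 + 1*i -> [48, 49, 50, 51, 52]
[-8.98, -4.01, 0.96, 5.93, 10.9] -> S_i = -8.98 + 4.97*i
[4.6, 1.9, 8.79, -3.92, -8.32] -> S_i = Random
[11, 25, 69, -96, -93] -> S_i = Random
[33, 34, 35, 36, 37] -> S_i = 33 + 1*i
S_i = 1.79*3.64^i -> [1.79, 6.52, 23.72, 86.33, 314.24]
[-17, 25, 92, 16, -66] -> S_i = Random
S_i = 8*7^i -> [8, 56, 392, 2744, 19208]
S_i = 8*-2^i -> [8, -16, 32, -64, 128]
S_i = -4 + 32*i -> [-4, 28, 60, 92, 124]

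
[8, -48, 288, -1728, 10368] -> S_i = 8*-6^i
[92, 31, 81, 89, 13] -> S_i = Random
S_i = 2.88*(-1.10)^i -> [2.88, -3.17, 3.48, -3.83, 4.22]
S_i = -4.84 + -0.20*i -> [-4.84, -5.04, -5.24, -5.44, -5.64]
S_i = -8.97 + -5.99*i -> [-8.97, -14.96, -20.95, -26.94, -32.93]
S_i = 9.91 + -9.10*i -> [9.91, 0.81, -8.29, -17.39, -26.49]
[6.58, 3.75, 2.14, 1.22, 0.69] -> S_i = 6.58*0.57^i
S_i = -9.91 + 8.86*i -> [-9.91, -1.05, 7.81, 16.67, 25.53]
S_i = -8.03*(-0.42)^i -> [-8.03, 3.37, -1.42, 0.59, -0.25]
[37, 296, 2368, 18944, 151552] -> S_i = 37*8^i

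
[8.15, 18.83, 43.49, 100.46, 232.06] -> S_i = 8.15*2.31^i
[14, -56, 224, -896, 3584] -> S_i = 14*-4^i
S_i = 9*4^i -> [9, 36, 144, 576, 2304]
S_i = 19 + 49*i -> [19, 68, 117, 166, 215]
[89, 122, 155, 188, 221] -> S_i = 89 + 33*i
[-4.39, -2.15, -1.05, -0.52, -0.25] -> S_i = -4.39*0.49^i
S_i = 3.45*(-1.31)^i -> [3.45, -4.52, 5.92, -7.76, 10.16]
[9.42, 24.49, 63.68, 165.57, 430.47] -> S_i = 9.42*2.60^i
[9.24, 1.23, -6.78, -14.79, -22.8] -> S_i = 9.24 + -8.01*i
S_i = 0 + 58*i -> [0, 58, 116, 174, 232]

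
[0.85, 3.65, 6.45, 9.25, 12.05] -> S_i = 0.85 + 2.80*i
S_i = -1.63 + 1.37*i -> [-1.63, -0.26, 1.11, 2.48, 3.85]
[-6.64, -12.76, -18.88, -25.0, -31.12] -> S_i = -6.64 + -6.12*i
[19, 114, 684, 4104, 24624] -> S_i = 19*6^i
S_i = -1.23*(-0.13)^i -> [-1.23, 0.16, -0.02, 0.0, -0.0]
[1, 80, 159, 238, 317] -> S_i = 1 + 79*i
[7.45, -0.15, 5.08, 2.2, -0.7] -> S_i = Random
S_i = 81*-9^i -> [81, -729, 6561, -59049, 531441]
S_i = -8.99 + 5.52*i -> [-8.99, -3.47, 2.05, 7.57, 13.09]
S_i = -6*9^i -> [-6, -54, -486, -4374, -39366]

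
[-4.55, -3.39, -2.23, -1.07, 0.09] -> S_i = -4.55 + 1.16*i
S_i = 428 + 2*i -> [428, 430, 432, 434, 436]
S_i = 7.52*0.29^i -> [7.52, 2.18, 0.63, 0.18, 0.05]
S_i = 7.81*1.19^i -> [7.81, 9.29, 11.06, 13.16, 15.66]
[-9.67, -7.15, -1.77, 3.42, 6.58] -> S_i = Random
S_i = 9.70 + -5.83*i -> [9.7, 3.87, -1.96, -7.79, -13.62]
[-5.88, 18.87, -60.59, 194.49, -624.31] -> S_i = -5.88*(-3.21)^i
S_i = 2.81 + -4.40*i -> [2.81, -1.59, -5.99, -10.39, -14.79]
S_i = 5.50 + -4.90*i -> [5.5, 0.6, -4.3, -9.2, -14.1]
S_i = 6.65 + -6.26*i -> [6.65, 0.39, -5.87, -12.13, -18.39]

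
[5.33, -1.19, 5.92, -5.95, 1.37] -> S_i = Random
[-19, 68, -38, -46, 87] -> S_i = Random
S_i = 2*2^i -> [2, 4, 8, 16, 32]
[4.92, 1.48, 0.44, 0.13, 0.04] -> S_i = 4.92*0.30^i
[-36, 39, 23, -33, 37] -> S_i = Random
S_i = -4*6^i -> [-4, -24, -144, -864, -5184]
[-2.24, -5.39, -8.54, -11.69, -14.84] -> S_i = -2.24 + -3.15*i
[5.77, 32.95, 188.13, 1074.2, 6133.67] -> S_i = 5.77*5.71^i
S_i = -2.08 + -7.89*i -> [-2.08, -9.97, -17.86, -25.75, -33.64]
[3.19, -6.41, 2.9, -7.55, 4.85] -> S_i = Random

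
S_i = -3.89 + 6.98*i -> [-3.89, 3.09, 10.07, 17.05, 24.03]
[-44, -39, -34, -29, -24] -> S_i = -44 + 5*i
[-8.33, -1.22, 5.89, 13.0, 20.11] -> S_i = -8.33 + 7.11*i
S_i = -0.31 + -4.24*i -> [-0.31, -4.55, -8.79, -13.03, -17.27]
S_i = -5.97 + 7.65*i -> [-5.97, 1.68, 9.33, 16.98, 24.63]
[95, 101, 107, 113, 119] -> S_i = 95 + 6*i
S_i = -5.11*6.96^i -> [-5.11, -35.57, -247.54, -1722.85, -11991.07]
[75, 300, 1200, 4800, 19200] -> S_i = 75*4^i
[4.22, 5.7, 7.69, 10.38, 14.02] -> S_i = 4.22*1.35^i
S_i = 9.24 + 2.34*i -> [9.24, 11.58, 13.92, 16.26, 18.6]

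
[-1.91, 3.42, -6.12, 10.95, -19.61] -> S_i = -1.91*(-1.79)^i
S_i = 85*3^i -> [85, 255, 765, 2295, 6885]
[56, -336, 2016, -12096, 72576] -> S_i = 56*-6^i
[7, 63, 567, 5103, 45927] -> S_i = 7*9^i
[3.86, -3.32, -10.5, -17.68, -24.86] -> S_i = 3.86 + -7.18*i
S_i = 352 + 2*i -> [352, 354, 356, 358, 360]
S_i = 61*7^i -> [61, 427, 2989, 20923, 146461]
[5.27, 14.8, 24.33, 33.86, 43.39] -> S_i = 5.27 + 9.53*i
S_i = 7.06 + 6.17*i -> [7.06, 13.23, 19.4, 25.57, 31.74]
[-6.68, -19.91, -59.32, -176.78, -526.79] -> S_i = -6.68*2.98^i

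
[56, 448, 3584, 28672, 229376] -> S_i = 56*8^i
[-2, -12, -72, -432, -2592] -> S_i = -2*6^i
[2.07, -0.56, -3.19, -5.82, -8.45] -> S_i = 2.07 + -2.63*i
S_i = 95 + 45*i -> [95, 140, 185, 230, 275]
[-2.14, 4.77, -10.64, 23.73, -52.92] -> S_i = -2.14*(-2.23)^i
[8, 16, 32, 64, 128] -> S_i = 8*2^i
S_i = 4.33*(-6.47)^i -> [4.33, -28.02, 181.26, -1172.74, 7587.61]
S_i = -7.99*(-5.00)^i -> [-7.99, 39.95, -199.75, 998.75, -4993.75]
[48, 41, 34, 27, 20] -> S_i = 48 + -7*i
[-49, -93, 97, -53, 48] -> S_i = Random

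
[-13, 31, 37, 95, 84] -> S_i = Random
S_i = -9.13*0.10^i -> [-9.13, -0.91, -0.09, -0.01, -0.0]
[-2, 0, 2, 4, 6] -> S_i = -2 + 2*i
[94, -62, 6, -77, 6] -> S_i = Random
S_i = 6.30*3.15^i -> [6.3, 19.84, 62.51, 196.91, 620.27]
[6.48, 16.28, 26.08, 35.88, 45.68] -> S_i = 6.48 + 9.80*i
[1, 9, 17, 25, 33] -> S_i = 1 + 8*i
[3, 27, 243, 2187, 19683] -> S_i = 3*9^i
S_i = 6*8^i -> [6, 48, 384, 3072, 24576]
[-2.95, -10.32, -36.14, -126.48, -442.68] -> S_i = -2.95*3.50^i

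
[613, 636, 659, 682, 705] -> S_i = 613 + 23*i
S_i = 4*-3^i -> [4, -12, 36, -108, 324]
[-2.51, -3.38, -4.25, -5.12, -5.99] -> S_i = -2.51 + -0.87*i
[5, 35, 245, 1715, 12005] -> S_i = 5*7^i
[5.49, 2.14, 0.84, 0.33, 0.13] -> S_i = 5.49*0.39^i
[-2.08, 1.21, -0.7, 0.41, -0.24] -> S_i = -2.08*(-0.58)^i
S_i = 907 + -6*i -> [907, 901, 895, 889, 883]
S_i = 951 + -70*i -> [951, 881, 811, 741, 671]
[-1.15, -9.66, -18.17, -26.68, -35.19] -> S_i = -1.15 + -8.51*i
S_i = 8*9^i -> [8, 72, 648, 5832, 52488]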